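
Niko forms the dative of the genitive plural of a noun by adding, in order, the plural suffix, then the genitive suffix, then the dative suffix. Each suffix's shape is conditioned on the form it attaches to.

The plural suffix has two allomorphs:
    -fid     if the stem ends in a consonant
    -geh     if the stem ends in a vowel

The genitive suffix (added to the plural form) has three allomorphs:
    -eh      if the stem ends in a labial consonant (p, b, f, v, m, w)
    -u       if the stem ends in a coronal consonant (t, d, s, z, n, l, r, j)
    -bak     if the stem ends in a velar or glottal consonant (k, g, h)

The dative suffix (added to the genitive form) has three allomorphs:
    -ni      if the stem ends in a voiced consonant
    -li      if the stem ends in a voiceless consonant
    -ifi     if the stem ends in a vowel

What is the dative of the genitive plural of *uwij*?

uwijfiduifi

The final sound of *uwij* is /j/, which is a consonant, so the plural suffix is -fid, giving *uwijfid*.
The final consonant of the plural form *uwijfid* is /d/, which is coronal, so the genitive suffix is -u, giving *uwijfidu*.
The genitive form *uwijfidu*: final sound = /u/, a vowel → -ifi → *uwijfiduifi*.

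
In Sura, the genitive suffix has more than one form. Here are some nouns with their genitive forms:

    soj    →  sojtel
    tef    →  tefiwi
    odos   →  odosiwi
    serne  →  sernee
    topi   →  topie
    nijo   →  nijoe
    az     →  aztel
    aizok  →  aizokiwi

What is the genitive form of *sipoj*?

The pattern is voicing of the final sound: -iwi when the stem ends in a voiceless consonant (*tef*, *odos*, *aizok*); -tel when the stem ends in a voiced consonant (*soj*, *az*); -e when the stem ends in a vowel (*serne*, *topi*, *nijo*).
*sipoj*: final sound = /j/, a voiced consonant → -tel → *sipojtel*.

sipojtel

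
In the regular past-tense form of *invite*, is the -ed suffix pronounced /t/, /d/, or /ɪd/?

The stem *invite* ends in /t/ or /d/.
The -ed suffix is realized as /ɪd/ after /t, d/; as /t/ after other voiceless consonants; and as /d/ after other voiced sounds.
So -ed on *invite* is pronounced /ɪd/.

/ɪd/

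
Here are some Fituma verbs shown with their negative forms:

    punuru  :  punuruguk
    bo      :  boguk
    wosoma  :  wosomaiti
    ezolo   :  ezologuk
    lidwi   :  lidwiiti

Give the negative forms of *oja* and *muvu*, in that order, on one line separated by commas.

ojaiti, muvuguk

The suffix is conditioned by the last vowel: -guk when the last vowel of the stem is a rounded vowel (*punuru*, *bo*, *ezolo*); -iti when the last vowel of the stem is an unrounded vowel (*wosoma*, *lidwi*).
*oja*: last vowel = /a/, an unrounded vowel → -iti → *ojaiti*.
Since the last vowel of *muvu* is /u/ (a rounded vowel), it takes -guk, giving *muvuguk*.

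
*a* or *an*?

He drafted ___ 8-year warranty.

The indefinite article is chosen by the initial *sound* of the following word, not its spelling.
The number *8* is spoken "eight", beginning with /eɪt/ — a vowel sound.
So the article is *an*: He drafted an 8-year warranty.

an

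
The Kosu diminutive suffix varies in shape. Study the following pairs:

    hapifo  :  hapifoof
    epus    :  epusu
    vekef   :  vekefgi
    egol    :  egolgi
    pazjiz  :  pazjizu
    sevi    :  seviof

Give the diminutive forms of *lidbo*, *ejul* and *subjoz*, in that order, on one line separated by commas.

lidboof, ejulgi, subjozu

The alternation tracks the final sound of the stem — -u when the stem ends in a sibilant (*epus*, *pazjiz*); -gi when the stem ends in a non-sibilant consonant (*vekef*, *egol*); -of when the stem ends in a vowel (*hapifo*, *sevi*).
Since the final sound of *lidbo* is /o/ (a vowel), it takes -of, giving *lidboof*.
The final sound of *ejul* is /l/, which is a non-sibilant consonant, so the suffix is -gi, giving *ejulgi*.
*subjoz*: final sound = /z/, a sibilant → -u → *subjozu*.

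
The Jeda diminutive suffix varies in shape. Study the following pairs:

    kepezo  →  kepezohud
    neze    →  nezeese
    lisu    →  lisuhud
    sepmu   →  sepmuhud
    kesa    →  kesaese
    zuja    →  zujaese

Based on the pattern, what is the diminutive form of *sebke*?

sebkeese

Looking at the last vowel of each stem: -hud when the last vowel of the stem is a rounded vowel (*kepezo*, *lisu*, *sepmu*); -ese when the last vowel of the stem is an unrounded vowel (*neze*, *kesa*, *zuja*).
*sebke*: last vowel = /e/, an unrounded vowel → -ese → *sebkeese*.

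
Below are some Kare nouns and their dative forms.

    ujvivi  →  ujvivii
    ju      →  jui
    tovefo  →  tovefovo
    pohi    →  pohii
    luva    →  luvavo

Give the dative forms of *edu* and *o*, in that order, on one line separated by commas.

edui, ovo

The pattern is height harmony: -i when the last vowel of the stem is a high vowel (*ujvivi*, *ju*, *pohi*); -vo when the last vowel of the stem is a non-high vowel (*tovefo*, *luva*).
*edu*: last vowel = /u/, a high vowel → -i → *edui*.
Since the last vowel of *o* is /o/ (a non-high vowel), it takes -vo, giving *ovo*.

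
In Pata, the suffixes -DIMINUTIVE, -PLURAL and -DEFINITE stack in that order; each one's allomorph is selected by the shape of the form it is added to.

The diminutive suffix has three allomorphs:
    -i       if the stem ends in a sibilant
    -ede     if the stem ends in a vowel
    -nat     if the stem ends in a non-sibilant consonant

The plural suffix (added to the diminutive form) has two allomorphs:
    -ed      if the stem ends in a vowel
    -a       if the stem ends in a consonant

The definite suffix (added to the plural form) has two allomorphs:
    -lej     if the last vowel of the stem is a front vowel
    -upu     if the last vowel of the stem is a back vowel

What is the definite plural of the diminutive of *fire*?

*fire* — final sound /e/ (a vowel) → -ede → *fireede*.
Since the final sound of the diminutive form *fireede* is /e/ (a vowel), it takes -ed, giving *fireedeed*.
The plural form *fireedeed*: last vowel = /e/, a front vowel → -lej → *fireedeedlej*.

fireedeedlej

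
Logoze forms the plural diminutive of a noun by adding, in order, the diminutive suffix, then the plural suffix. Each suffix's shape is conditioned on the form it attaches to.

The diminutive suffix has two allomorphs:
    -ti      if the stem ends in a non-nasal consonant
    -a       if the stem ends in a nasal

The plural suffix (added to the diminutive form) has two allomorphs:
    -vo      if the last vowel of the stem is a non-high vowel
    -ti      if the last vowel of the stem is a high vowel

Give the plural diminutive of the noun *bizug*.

*bizug*: final consonant = /g/, non-nasal → -ti → *bizugti*.
The diminutive form *bizugti*: last vowel = /i/, a high vowel → -ti → *bizugtiti*.

bizugtiti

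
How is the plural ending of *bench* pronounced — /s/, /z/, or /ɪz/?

/ɪz/

The stem *bench* ends in a sibilant (/s, z, ʃ, ʒ, tʃ, dʒ/).
The plural suffix surfaces as /ɪz/ after sibilants, /s/ after other voiceless consonants, and /z/ after other voiced sounds.
So the plural -s on *bench* is pronounced /ɪz/.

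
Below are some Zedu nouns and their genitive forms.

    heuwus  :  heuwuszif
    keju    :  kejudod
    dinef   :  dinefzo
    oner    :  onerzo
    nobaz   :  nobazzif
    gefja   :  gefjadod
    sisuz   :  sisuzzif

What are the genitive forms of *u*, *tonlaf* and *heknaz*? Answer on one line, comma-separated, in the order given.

The pattern is sibilance of the final sound: -zif when the stem ends in a sibilant (*heuwus*, *nobaz*, *sisuz*); -zo when the stem ends in a non-sibilant consonant (*dinef*, *oner*); -dod when the stem ends in a vowel (*keju*, *gefja*).
*u*: final sound = /u/, a vowel → -dod → *udod*.
*tonlaf* — final sound /f/ (a non-sibilant consonant) → -zo → *tonlafzo*.
Since the final sound of *heknaz* is /z/ (a sibilant), it takes -zif, giving *heknazzif*.

udod, tonlafzo, heknazzif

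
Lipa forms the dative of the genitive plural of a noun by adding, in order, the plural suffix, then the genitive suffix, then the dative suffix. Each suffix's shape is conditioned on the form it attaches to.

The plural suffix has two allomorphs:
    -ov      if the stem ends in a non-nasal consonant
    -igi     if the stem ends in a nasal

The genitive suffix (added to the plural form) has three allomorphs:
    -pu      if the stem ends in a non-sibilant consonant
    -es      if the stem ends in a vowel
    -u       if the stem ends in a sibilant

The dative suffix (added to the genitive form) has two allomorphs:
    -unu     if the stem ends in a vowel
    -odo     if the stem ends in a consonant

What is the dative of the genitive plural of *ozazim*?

ozazimigiesodo

*ozazim* — final consonant /m/ (a nasal) → -igi → *ozazimigi*.
The final sound of the plural form *ozazimigi* is /i/, which is a vowel, so the genitive suffix is -es, giving *ozazimigies*.
The genitive form *ozazimigies* — final sound /s/ (a consonant) → -odo → *ozazimigiesodo*.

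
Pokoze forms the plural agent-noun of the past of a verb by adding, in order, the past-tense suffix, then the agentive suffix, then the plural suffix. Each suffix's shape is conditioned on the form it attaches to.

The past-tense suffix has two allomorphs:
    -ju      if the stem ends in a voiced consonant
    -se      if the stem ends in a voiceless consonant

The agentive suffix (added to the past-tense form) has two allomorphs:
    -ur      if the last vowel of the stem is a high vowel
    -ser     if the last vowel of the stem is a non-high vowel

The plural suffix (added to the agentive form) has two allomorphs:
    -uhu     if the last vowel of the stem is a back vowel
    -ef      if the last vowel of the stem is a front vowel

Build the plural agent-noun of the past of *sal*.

saljuuruhu

*sal*: final consonant = /l/, voiced → -ju → *salju*.
The past-tense form *salju* — last vowel /u/ (a high vowel) → -ur → *saljuur*.
The last vowel of the agentive form *saljuur* is /u/, which is a back vowel, so the plural suffix is -uhu, giving *saljuuruhu*.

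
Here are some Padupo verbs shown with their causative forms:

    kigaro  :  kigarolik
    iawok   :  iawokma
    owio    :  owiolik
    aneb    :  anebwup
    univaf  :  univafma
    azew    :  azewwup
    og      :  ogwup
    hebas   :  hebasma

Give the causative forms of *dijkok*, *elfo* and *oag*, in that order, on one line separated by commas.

dijkokma, elfolik, oagwup

The pattern is voicing of the final sound: -ma when the stem ends in a voiceless consonant (*iawok*, *univaf*, *hebas*); -wup when the stem ends in a voiced consonant (*aneb*, *azew*, *og*); -lik when the stem ends in a vowel (*kigaro*, *owio*).
Since the final sound of *dijkok* is /k/ (a voiceless consonant), it takes -ma, giving *dijkokma*.
Since the final sound of *elfo* is /o/ (a vowel), it takes -lik, giving *elfolik*.
*oag*: final sound = /g/, a voiced consonant → -wup → *oagwup*.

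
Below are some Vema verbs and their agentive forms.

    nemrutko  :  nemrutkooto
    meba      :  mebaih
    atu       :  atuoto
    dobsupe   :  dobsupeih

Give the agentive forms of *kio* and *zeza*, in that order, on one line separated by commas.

kiooto, zezaih

The suffix is conditioned by the last vowel: -oto when the last vowel of the stem is a rounded vowel (*nemrutko*, *atu*); -ih when the last vowel of the stem is an unrounded vowel (*meba*, *dobsupe*).
*kio* — last vowel /o/ (a rounded vowel) → -oto → *kiooto*.
*zeza* — last vowel /a/ (an unrounded vowel) → -ih → *zezaih*.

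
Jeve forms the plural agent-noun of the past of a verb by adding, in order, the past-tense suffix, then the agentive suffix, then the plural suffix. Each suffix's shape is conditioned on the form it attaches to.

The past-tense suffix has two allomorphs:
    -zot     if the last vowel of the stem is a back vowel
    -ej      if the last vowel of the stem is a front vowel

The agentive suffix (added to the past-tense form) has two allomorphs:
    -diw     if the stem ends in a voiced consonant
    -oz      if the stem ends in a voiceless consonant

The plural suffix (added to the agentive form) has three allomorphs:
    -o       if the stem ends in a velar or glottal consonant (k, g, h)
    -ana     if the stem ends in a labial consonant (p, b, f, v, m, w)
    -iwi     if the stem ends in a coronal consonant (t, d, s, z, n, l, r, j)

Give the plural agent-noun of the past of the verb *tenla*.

*tenla*: last vowel = /a/, a back vowel → -zot → *tenlazot*.
Since the final consonant of the past-tense form *tenlazot* is /t/ (voiceless), it takes -oz, giving *tenlazotoz*.
Since the final consonant of the agentive form *tenlazotoz* is /z/ (coronal), it takes -iwi, giving *tenlazotoziwi*.

tenlazotoziwi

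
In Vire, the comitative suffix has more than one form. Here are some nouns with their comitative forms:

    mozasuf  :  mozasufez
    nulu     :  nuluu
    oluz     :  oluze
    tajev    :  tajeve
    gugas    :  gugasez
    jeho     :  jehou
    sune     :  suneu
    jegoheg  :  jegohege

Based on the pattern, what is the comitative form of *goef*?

The suffix is conditioned by the final sound: -ez when the stem ends in a voiceless consonant (*mozasuf*, *gugas*); -e when the stem ends in a voiced consonant (*oluz*, *tajev*, *jegoheg*); -u when the stem ends in a vowel (*nulu*, *jeho*, *sune*).
*goef* — final sound /f/ (a voiceless consonant) → -ez → *goefez*.

goefez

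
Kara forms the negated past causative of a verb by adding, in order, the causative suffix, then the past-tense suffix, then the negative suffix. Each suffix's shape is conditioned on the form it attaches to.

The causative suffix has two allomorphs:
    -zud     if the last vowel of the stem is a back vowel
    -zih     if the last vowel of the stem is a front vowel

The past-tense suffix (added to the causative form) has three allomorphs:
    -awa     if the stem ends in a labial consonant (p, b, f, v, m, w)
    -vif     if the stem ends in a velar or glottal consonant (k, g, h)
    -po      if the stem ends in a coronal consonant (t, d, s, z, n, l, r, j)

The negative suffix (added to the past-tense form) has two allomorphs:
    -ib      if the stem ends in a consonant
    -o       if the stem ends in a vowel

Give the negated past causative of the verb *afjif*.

Since the last vowel of *afjif* is /i/ (a front vowel), it takes -zih, giving *afjifzih*.
The final consonant of the causative form *afjifzih* is /h/, which is velar/glottal, so the past-tense suffix is -vif, giving *afjifzihvif*.
The final sound of the past-tense form *afjifzihvif* is /f/, which is a consonant, so the negative suffix is -ib, giving *afjifzihvifib*.

afjifzihvifib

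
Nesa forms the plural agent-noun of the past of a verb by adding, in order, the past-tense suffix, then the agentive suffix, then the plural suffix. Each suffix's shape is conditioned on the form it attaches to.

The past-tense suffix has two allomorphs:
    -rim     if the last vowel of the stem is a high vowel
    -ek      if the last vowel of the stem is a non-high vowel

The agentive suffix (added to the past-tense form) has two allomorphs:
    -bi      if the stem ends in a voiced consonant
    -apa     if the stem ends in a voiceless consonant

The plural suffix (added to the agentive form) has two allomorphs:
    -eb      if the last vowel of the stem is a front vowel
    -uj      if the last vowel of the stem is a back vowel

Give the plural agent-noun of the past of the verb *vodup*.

voduprimbieb

The last vowel of *vodup* is /u/, which is a high vowel, so the past-tense suffix is -rim, giving *voduprim*.
Since the final consonant of the past-tense form *voduprim* is /m/ (voiced), it takes -bi, giving *voduprimbi*.
The agentive form *voduprimbi* — last vowel /i/ (a front vowel) → -eb → *voduprimbieb*.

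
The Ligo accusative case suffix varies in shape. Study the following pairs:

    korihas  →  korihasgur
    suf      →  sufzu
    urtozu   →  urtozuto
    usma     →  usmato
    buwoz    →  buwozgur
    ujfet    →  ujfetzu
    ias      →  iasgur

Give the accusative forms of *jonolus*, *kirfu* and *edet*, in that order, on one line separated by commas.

The suffix is conditioned by the final sound: -gur when the stem ends in a sibilant (*korihas*, *buwoz*, *ias*); -zu when the stem ends in a non-sibilant consonant (*suf*, *ujfet*); -to when the stem ends in a vowel (*urtozu*, *usma*).
*jonolus*: final sound = /s/, a sibilant → -gur → *jonolusgur*.
Since the final sound of *kirfu* is /u/ (a vowel), it takes -to, giving *kirfuto*.
The final sound of *edet* is /t/, which is a non-sibilant consonant, so the suffix is -zu, giving *edetzu*.

jonolusgur, kirfuto, edetzu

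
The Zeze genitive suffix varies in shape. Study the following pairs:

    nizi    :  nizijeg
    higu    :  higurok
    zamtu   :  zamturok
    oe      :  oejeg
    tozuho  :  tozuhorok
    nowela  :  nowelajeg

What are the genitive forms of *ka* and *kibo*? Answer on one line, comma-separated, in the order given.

kajeg, kiborok

The suffix is conditioned by the last vowel: -rok when the last vowel of the stem is a rounded vowel (*higu*, *zamtu*, *tozuho*); -jeg when the last vowel of the stem is an unrounded vowel (*nizi*, *oe*, *nowela*).
The last vowel of *ka* is /a/, which is an unrounded vowel, so the suffix is -jeg, giving *kajeg*.
*kibo* — last vowel /o/ (a rounded vowel) → -rok → *kiborok*.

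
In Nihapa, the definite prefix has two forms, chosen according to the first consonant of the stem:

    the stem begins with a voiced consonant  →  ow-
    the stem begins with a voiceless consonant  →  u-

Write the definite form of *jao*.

*jao*: first consonant = /j/, voiced → ow- → *owjao*.

owjao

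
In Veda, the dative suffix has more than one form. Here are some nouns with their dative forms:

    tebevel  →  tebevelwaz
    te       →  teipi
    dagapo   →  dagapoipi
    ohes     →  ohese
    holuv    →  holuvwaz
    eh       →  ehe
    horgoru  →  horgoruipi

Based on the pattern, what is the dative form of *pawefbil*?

The alternation tracks the final sound of the stem — -e when the stem ends in a voiceless consonant (*ohes*, *eh*); -waz when the stem ends in a voiced consonant (*tebevel*, *holuv*); -ipi when the stem ends in a vowel (*te*, *dagapo*, *horgoru*).
*pawefbil*: final sound = /l/, a voiced consonant → -waz → *pawefbilwaz*.

pawefbilwaz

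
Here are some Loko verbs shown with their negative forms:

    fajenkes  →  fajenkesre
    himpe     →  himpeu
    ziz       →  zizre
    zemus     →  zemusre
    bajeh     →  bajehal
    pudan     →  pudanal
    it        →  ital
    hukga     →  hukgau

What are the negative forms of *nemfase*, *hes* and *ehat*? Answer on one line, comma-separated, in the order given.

The alternation tracks the final sound of the stem — -re when the stem ends in a sibilant (*fajenkes*, *ziz*, *zemus*); -al when the stem ends in a non-sibilant consonant (*bajeh*, *pudan*, *it*); -u when the stem ends in a vowel (*himpe*, *hukga*).
*nemfase* — final sound /e/ (a vowel) → -u → *nemfaseu*.
The final sound of *hes* is /s/, which is a sibilant, so the suffix is -re, giving *hesre*.
Since the final sound of *ehat* is /t/ (a non-sibilant consonant), it takes -al, giving *ehatal*.

nemfaseu, hesre, ehatal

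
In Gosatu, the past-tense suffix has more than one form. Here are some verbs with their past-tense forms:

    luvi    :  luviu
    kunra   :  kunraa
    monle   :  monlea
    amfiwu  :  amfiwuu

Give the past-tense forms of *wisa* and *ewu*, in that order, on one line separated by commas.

The suffix is conditioned by the last vowel: -u when the last vowel of the stem is a high vowel (*luvi*, *amfiwu*); -a when the last vowel of the stem is a non-high vowel (*kunra*, *monle*).
*wisa*: last vowel = /a/, a non-high vowel → -a → *wisaa*.
Since the last vowel of *ewu* is /u/ (a high vowel), it takes -u, giving *ewuu*.

wisaa, ewuu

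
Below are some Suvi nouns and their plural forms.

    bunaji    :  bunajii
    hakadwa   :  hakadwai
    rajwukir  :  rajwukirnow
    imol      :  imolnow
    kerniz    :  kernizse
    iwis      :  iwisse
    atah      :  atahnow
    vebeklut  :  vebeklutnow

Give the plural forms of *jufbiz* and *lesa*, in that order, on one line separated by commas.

jufbizse, lesai

The suffix is conditioned by the final sound: -se when the stem ends in a sibilant (*kerniz*, *iwis*); -now when the stem ends in a non-sibilant consonant (*rajwukir*, *imol*, *atah*, *vebeklut*); -i when the stem ends in a vowel (*bunaji*, *hakadwa*).
The final sound of *jufbiz* is /z/, which is a sibilant, so the suffix is -se, giving *jufbizse*.
*lesa*: final sound = /a/, a vowel → -i → *lesai*.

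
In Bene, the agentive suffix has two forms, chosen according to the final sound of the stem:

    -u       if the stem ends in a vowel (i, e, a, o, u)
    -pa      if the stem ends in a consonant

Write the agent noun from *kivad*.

*kivad*: final sound = /d/, a consonant → -pa → *kivadpa*.

kivadpa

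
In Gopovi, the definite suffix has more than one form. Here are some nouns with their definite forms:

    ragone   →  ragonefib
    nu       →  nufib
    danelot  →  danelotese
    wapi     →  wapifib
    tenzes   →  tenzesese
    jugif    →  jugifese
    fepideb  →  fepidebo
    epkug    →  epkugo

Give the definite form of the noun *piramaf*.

The suffix is conditioned by the final sound: -ese when the stem ends in a voiceless consonant (*danelot*, *tenzes*, *jugif*); -o when the stem ends in a voiced consonant (*fepideb*, *epkug*); -fib when the stem ends in a vowel (*ragone*, *nu*, *wapi*).
*piramaf* — final sound /f/ (a voiceless consonant) → -ese → *piramafese*.

piramafese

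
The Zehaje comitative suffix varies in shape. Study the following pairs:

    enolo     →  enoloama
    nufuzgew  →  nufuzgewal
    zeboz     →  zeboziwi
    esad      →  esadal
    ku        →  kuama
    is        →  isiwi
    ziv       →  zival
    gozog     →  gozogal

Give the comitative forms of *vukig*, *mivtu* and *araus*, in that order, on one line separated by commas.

vukigal, mivtuama, arausiwi

The alternation tracks the final sound of the stem — -iwi when the stem ends in a sibilant (*zeboz*, *is*); -al when the stem ends in a non-sibilant consonant (*nufuzgew*, *esad*, *ziv*, *gozog*); -ama when the stem ends in a vowel (*enolo*, *ku*).
*vukig*: final sound = /g/, a non-sibilant consonant → -al → *vukigal*.
Since the final sound of *mivtu* is /u/ (a vowel), it takes -ama, giving *mivtuama*.
*araus*: final sound = /s/, a sibilant → -iwi → *arausiwi*.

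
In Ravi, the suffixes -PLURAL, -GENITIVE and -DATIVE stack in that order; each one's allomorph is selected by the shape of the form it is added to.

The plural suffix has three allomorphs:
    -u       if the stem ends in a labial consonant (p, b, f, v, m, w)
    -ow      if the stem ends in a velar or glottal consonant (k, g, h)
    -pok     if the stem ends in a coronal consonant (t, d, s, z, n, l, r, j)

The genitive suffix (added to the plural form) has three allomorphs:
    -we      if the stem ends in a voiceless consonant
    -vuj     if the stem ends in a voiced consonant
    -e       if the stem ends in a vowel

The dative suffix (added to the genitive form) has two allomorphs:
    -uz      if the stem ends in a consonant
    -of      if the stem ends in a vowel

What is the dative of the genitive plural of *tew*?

*tew*: final consonant = /w/, labial → -u → *tewu*.
The final sound of the plural form *tewu* is /u/, which is a vowel, so the genitive suffix is -e, giving *tewue*.
Since the final sound of the genitive form *tewue* is /e/ (a vowel), it takes -of, giving *tewueof*.

tewueof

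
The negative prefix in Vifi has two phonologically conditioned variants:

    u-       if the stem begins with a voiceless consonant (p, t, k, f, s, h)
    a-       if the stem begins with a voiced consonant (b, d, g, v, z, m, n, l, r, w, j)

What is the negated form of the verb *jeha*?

*jeha* — first consonant /j/ (voiced) → a- → *ajeha*.

ajeha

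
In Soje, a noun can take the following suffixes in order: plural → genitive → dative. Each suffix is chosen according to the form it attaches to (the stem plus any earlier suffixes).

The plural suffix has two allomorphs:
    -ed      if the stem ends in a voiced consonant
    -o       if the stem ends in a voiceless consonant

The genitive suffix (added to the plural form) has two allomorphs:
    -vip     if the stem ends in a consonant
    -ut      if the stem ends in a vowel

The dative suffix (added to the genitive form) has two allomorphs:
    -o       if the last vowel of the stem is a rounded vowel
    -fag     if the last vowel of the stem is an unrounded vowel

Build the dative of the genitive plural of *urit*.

uritouto

*urit*: final consonant = /t/, voiceless → -o → *urito*.
The plural form *urito* — final sound /o/ (a vowel) → -ut → *uritout*.
Since the last vowel of the genitive form *uritout* is /u/ (a rounded vowel), it takes -o, giving *uritouto*.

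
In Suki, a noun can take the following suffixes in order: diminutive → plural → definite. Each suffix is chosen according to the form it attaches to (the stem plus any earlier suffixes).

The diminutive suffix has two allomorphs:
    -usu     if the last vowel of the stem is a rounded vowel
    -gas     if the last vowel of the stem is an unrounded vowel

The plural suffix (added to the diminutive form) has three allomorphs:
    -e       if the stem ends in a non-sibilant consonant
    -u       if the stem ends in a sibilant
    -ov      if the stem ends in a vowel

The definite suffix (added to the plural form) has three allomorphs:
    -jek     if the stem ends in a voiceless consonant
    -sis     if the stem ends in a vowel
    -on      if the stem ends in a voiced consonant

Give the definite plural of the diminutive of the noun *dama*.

*dama*: last vowel = /a/, an unrounded vowel → -gas → *damagas*.
The diminutive form *damagas*: final sound = /s/, a sibilant → -u → *damagasu*.
The final sound of the plural form *damagasu* is /u/, which is a vowel, so the definite suffix is -sis, giving *damagasusis*.

damagasusis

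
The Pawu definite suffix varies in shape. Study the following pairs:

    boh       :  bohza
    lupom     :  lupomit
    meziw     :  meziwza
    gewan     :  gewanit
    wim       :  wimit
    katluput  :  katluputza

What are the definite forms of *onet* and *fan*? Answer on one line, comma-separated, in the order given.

The suffix is conditioned by the final consonant: -it when the stem ends in a nasal (*lupom*, *gewan*, *wim*); -za when the stem ends in a non-nasal consonant (*boh*, *meziw*, *katluput*).
The final consonant of *onet* is /t/, which is non-nasal, so the suffix is -za, giving *onetza*.
*fan*: final consonant = /n/, a nasal → -it → *fanit*.

onetza, fanit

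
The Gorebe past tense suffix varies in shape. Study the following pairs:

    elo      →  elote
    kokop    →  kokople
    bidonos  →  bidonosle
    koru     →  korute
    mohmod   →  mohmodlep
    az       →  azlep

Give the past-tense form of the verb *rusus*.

The suffix is conditioned by the final sound: -le when the stem ends in a voiceless consonant (*kokop*, *bidonos*); -lep when the stem ends in a voiced consonant (*mohmod*, *az*); -te when the stem ends in a vowel (*elo*, *koru*).
Since the final sound of *rusus* is /s/ (a voiceless consonant), it takes -le, giving *rususle*.

rususle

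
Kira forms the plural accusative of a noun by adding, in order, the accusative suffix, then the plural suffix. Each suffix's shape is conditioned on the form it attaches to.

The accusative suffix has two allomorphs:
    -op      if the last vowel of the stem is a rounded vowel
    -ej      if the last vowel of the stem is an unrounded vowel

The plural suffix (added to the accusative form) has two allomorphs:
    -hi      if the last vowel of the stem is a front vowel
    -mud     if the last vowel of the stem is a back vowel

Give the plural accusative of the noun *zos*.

The last vowel of *zos* is /o/, which is a rounded vowel, so the accusative suffix is -op, giving *zosop*.
Since the last vowel of the accusative form *zosop* is /o/ (a back vowel), it takes -mud, giving *zosopmud*.

zosopmud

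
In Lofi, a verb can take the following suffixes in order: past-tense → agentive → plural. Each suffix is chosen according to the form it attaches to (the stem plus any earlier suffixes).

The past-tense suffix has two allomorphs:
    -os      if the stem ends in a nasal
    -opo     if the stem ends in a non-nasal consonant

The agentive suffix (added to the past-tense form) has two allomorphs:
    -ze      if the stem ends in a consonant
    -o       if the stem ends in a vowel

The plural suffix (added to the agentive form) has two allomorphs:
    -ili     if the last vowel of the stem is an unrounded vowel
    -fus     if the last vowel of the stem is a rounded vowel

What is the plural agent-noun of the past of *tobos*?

The final consonant of *tobos* is /s/, which is non-nasal, so the past-tense suffix is -opo, giving *tobosopo*.
The past-tense form *tobosopo* — final sound /o/ (a vowel) → -o → *tobosopoo*.
The last vowel of the agentive form *tobosopoo* is /o/, which is a rounded vowel, so the plural suffix is -fus, giving *tobosopoofus*.

tobosopoofus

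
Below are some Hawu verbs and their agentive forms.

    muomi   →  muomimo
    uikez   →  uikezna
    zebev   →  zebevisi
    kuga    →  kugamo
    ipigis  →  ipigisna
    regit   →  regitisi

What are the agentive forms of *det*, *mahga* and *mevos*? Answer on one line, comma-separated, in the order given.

The alternation tracks the final sound of the stem — -na when the stem ends in a sibilant (*uikez*, *ipigis*); -isi when the stem ends in a non-sibilant consonant (*zebev*, *regit*); -mo when the stem ends in a vowel (*muomi*, *kuga*).
*det* — final sound /t/ (a non-sibilant consonant) → -isi → *detisi*.
Since the final sound of *mahga* is /a/ (a vowel), it takes -mo, giving *mahgamo*.
*mevos*: final sound = /s/, a sibilant → -na → *mevosna*.

detisi, mahgamo, mevosna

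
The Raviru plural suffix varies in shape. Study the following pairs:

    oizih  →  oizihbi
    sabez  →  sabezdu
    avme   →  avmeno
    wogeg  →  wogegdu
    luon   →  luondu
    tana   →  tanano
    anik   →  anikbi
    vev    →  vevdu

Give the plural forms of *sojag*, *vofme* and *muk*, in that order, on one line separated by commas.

The pattern is voicing of the final sound: -bi when the stem ends in a voiceless consonant (*oizih*, *anik*); -du when the stem ends in a voiced consonant (*sabez*, *wogeg*, *luon*, *vev*); -no when the stem ends in a vowel (*avme*, *tana*).
Since the final sound of *sojag* is /g/ (a voiced consonant), it takes -du, giving *sojagdu*.
Since the final sound of *vofme* is /e/ (a vowel), it takes -no, giving *vofmeno*.
The final sound of *muk* is /k/, which is a voiceless consonant, so the suffix is -bi, giving *mukbi*.

sojagdu, vofmeno, mukbi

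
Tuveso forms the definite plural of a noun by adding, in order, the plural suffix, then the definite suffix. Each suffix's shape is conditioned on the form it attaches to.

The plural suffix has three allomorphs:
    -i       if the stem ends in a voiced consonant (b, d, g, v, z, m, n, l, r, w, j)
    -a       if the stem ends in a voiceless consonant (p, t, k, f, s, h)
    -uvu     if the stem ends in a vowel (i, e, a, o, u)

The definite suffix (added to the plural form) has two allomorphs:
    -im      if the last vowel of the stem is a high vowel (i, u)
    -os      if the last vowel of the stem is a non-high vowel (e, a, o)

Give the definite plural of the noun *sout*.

*sout* — final sound /t/ (a voiceless consonant) → -a → *souta*.
The last vowel of the plural form *souta* is /a/, which is a non-high vowel, so the definite suffix is -os, giving *soutaos*.

soutaos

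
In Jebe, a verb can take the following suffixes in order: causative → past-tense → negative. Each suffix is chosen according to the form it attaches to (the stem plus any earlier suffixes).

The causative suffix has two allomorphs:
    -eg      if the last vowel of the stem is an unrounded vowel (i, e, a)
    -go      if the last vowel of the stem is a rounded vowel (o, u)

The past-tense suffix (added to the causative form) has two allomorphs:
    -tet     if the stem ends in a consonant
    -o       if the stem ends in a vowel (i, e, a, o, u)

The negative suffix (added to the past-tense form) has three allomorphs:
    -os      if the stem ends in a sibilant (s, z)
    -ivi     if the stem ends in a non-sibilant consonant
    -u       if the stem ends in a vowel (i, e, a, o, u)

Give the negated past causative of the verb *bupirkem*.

bupirkemegtetivi

*bupirkem* — last vowel /e/ (an unrounded vowel) → -eg → *bupirkemeg*.
The causative form *bupirkemeg*: final sound = /g/, a consonant → -tet → *bupirkemegtet*.
The past-tense form *bupirkemegtet* — final sound /t/ (a non-sibilant consonant) → -ivi → *bupirkemegtetivi*.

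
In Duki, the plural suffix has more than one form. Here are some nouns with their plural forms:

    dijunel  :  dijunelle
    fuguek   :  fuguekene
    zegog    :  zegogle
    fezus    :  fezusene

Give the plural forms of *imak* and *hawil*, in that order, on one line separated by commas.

imakene, hawille

The alternation tracks the final consonant of the stem — -ene when the stem ends in a voiceless consonant (*fuguek*, *fezus*); -le when the stem ends in a voiced consonant (*dijunel*, *zegog*).
*imak*: final consonant = /k/, voiceless → -ene → *imakene*.
*hawil*: final consonant = /l/, voiced → -le → *hawille*.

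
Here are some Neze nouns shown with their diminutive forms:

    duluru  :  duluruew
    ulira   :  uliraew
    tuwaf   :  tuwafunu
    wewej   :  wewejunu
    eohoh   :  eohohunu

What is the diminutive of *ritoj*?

ritojunu

The alternation tracks the final sound of the stem — -unu when the stem ends in a consonant (*tuwaf*, *wewej*, *eohoh*); -ew when the stem ends in a vowel (*duluru*, *ulira*).
The final sound of *ritoj* is /j/, which is a consonant, so the suffix is -unu, giving *ritojunu*.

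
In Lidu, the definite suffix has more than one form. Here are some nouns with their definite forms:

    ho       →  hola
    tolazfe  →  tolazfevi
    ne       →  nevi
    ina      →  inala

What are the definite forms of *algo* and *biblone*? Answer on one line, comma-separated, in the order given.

Looking at the last vowel of each stem: -vi when the last vowel of the stem is a front vowel (*tolazfe*, *ne*); -la when the last vowel of the stem is a back vowel (*ho*, *ina*).
Since the last vowel of *algo* is /o/ (a back vowel), it takes -la, giving *algola*.
*biblone* — last vowel /e/ (a front vowel) → -vi → *biblonevi*.

algola, biblonevi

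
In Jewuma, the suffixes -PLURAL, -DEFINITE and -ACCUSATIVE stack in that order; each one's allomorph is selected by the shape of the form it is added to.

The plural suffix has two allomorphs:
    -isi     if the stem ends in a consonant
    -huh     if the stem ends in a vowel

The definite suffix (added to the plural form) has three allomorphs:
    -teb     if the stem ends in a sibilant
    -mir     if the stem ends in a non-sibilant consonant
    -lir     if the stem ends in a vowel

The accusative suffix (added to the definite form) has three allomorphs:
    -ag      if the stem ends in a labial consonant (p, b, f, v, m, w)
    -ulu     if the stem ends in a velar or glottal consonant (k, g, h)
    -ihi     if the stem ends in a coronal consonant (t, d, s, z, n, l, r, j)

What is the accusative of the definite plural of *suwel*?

*suwel*: final sound = /l/, a consonant → -isi → *suwelisi*.
The final sound of the plural form *suwelisi* is /i/, which is a vowel, so the definite suffix is -lir, giving *suwelisilir*.
Since the final consonant of the definite form *suwelisilir* is /r/ (coronal), it takes -ihi, giving *suwelisilirihi*.

suwelisilirihi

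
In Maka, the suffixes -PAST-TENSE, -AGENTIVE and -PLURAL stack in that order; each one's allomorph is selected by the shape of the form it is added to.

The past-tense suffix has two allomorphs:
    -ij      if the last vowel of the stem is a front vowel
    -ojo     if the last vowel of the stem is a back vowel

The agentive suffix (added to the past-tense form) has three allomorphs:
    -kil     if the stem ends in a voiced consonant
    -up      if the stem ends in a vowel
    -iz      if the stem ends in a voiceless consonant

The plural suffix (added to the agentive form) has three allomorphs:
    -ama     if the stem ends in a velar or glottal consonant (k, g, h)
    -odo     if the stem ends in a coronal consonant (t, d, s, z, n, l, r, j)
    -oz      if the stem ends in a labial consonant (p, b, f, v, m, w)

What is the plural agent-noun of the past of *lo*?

Since the last vowel of *lo* is /o/ (a back vowel), it takes -ojo, giving *loojo*.
The past-tense form *loojo*: final sound = /o/, a vowel → -up → *loojoup*.
The agentive form *loojoup*: final consonant = /p/, labial → -oz → *loojoupoz*.

loojoupoz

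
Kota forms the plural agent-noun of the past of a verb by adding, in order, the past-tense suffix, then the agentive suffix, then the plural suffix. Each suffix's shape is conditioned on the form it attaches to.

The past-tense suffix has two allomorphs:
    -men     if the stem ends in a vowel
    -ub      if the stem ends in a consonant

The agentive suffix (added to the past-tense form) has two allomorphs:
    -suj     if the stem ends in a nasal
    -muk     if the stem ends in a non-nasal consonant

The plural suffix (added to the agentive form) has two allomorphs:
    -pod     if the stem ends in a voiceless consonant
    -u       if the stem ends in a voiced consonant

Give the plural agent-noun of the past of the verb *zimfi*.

zimfimensuju

Since the final sound of *zimfi* is /i/ (a vowel), it takes -men, giving *zimfimen*.
The past-tense form *zimfimen*: final consonant = /n/, a nasal → -suj → *zimfimensuj*.
The final consonant of the agentive form *zimfimensuj* is /j/, which is voiced, so the plural suffix is -u, giving *zimfimensuju*.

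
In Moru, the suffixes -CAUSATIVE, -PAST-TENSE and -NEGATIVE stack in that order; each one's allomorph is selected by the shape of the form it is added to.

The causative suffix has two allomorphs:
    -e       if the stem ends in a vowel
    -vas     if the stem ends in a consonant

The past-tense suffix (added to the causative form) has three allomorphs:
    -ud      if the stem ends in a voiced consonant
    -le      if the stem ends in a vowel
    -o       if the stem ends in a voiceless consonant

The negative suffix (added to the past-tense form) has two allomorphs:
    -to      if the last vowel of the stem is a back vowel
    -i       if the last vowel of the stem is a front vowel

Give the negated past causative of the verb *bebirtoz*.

*bebirtoz*: final sound = /z/, a consonant → -vas → *bebirtozvas*.
The final sound of the causative form *bebirtozvas* is /s/, which is a voiceless consonant, so the past-tense suffix is -o, giving *bebirtozvaso*.
The past-tense form *bebirtozvaso*: last vowel = /o/, a back vowel → -to → *bebirtozvasoto*.

bebirtozvasoto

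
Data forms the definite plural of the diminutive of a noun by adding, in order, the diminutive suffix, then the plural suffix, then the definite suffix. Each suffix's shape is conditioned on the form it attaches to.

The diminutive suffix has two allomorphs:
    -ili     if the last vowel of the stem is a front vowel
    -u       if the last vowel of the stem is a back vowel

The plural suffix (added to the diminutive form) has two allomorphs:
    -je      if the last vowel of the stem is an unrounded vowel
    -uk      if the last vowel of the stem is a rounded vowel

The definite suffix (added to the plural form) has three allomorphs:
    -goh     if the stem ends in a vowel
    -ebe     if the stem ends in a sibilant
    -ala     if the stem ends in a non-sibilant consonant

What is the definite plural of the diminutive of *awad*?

*awad*: last vowel = /a/, a back vowel → -u → *awadu*.
The last vowel of the diminutive form *awadu* is /u/, which is a rounded vowel, so the plural suffix is -uk, giving *awaduuk*.
The plural form *awaduuk*: final sound = /k/, a non-sibilant consonant → -ala → *awaduukala*.

awaduukala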